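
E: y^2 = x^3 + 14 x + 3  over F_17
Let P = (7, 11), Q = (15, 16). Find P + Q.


P != Q, so use the chord formula.
s = (y2 - y1) / (x2 - x1) = (5) / (8) mod 17 = 7
x3 = s^2 - x1 - x2 mod 17 = 7^2 - 7 - 15 = 10
y3 = s (x1 - x3) - y1 mod 17 = 7 * (7 - 10) - 11 = 2

P + Q = (10, 2)


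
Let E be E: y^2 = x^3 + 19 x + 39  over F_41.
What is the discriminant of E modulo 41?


4 a^3 + 27 b^2 = 4*19^3 + 27*39^2 = 27436 + 41067 = 68503
Delta = -16 * (68503) = -1096048
Delta mod 41 = 5

Delta = 5 (mod 41)


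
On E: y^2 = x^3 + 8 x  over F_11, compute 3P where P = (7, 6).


k = 3 = 11_2 (binary, LSB first: 11)
Double-and-add from P = (7, 6):
  bit 0 = 1: acc = O + (7, 6) = (7, 6)
  bit 1 = 1: acc = (7, 6) + (9, 3) = (0, 0)

3P = (0, 0)


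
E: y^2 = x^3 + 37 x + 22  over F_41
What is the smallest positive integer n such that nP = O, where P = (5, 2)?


Compute successive multiples of P until we hit O:
  1P = (5, 2)
  2P = (36, 32)
  3P = (9, 10)
  4P = (31, 28)
  5P = (6, 38)
  6P = (14, 2)
  7P = (22, 39)
  8P = (22, 2)
  ... (continuing to 15P)
  15P = O

ord(P) = 15


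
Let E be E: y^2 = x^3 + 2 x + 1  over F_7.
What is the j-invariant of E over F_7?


Delta = -16(4 a^3 + 27 b^2) mod 7 = 1
-1728 * (4 a)^3 = -1728 * (4*2)^3 mod 7 = 1
j = 1 * 1^(-1) mod 7 = 1

j = 1 (mod 7)


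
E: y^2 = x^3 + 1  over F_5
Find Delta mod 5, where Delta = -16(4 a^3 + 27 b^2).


4 a^3 + 27 b^2 = 4*0^3 + 27*1^2 = 0 + 27 = 27
Delta = -16 * (27) = -432
Delta mod 5 = 3

Delta = 3 (mod 5)


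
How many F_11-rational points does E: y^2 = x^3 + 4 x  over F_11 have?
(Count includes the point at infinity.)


For each x in F_11, count y with y^2 = x^3 + 4 x + 0 mod 11:
  x = 0: RHS = 0, y in [0]  -> 1 point(s)
  x = 1: RHS = 5, y in [4, 7]  -> 2 point(s)
  x = 2: RHS = 5, y in [4, 7]  -> 2 point(s)
  x = 4: RHS = 3, y in [5, 6]  -> 2 point(s)
  x = 6: RHS = 9, y in [3, 8]  -> 2 point(s)
  x = 8: RHS = 5, y in [4, 7]  -> 2 point(s)
Affine points: 11. Add the point at infinity: total = 12.

#E(F_11) = 12


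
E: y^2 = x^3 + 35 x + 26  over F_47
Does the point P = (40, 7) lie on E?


Check whether y^2 = x^3 + 35 x + 26 (mod 47) for (x, y) = (40, 7).
LHS: y^2 = 7^2 mod 47 = 2
RHS: x^3 + 35 x + 26 = 40^3 + 35*40 + 26 mod 47 = 2
LHS = RHS

Yes, on the curve


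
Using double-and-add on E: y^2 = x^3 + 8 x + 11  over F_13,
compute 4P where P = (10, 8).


k = 4 = 100_2 (binary, LSB first: 001)
Double-and-add from P = (10, 8):
  bit 0 = 0: acc unchanged = O
  bit 1 = 0: acc unchanged = O
  bit 2 = 1: acc = O + (10, 5) = (10, 5)

4P = (10, 5)


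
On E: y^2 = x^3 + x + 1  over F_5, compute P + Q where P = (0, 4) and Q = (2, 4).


P != Q, so use the chord formula.
s = (y2 - y1) / (x2 - x1) = (0) / (2) mod 5 = 0
x3 = s^2 - x1 - x2 mod 5 = 0^2 - 0 - 2 = 3
y3 = s (x1 - x3) - y1 mod 5 = 0 * (0 - 3) - 4 = 1

P + Q = (3, 1)


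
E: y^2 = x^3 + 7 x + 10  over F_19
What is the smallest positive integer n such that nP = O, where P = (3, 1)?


Compute successive multiples of P until we hit O:
  1P = (3, 1)
  2P = (17, 8)
  3P = (4, 8)
  4P = (4, 11)
  5P = (17, 11)
  6P = (3, 18)
  7P = O

ord(P) = 7


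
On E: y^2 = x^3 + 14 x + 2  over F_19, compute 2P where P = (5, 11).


Doubling: s = (3 x1^2 + a) / (2 y1)
s = (3*5^2 + 14) / (2*11) mod 19 = 17
x3 = s^2 - 2 x1 mod 19 = 17^2 - 2*5 = 13
y3 = s (x1 - x3) - y1 mod 19 = 17 * (5 - 13) - 11 = 5

2P = (13, 5)


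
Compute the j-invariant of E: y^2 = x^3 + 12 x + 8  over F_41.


Delta = -16(4 a^3 + 27 b^2) mod 41 = 12
-1728 * (4 a)^3 = -1728 * (4*12)^3 mod 41 = 33
j = 33 * 12^(-1) mod 41 = 13

j = 13 (mod 41)


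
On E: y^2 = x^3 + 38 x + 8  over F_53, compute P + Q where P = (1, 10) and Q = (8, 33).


P != Q, so use the chord formula.
s = (y2 - y1) / (x2 - x1) = (23) / (7) mod 53 = 26
x3 = s^2 - x1 - x2 mod 53 = 26^2 - 1 - 8 = 31
y3 = s (x1 - x3) - y1 mod 53 = 26 * (1 - 31) - 10 = 5

P + Q = (31, 5)


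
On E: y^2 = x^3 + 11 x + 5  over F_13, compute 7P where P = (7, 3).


k = 7 = 111_2 (binary, LSB first: 111)
Double-and-add from P = (7, 3):
  bit 0 = 1: acc = O + (7, 3) = (7, 3)
  bit 1 = 1: acc = (7, 3) + (2, 3) = (4, 10)
  bit 2 = 1: acc = (4, 10) + (6, 12) = (4, 3)

7P = (4, 3)


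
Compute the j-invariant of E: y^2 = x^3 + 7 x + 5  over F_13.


Delta = -16(4 a^3 + 27 b^2) mod 13 = 8
-1728 * (4 a)^3 = -1728 * (4*7)^3 mod 13 = 8
j = 8 * 8^(-1) mod 13 = 1

j = 1 (mod 13)


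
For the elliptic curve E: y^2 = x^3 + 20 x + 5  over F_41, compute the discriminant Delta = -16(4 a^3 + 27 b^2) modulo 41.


4 a^3 + 27 b^2 = 4*20^3 + 27*5^2 = 32000 + 675 = 32675
Delta = -16 * (32675) = -522800
Delta mod 41 = 32

Delta = 32 (mod 41)


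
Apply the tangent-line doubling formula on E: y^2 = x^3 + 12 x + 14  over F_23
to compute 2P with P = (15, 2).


Doubling: s = (3 x1^2 + a) / (2 y1)
s = (3*15^2 + 12) / (2*2) mod 23 = 5
x3 = s^2 - 2 x1 mod 23 = 5^2 - 2*15 = 18
y3 = s (x1 - x3) - y1 mod 23 = 5 * (15 - 18) - 2 = 6

2P = (18, 6)


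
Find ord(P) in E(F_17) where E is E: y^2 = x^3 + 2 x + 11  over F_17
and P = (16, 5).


Compute successive multiples of P until we hit O:
  1P = (16, 5)
  2P = (15, 4)
  3P = (4, 7)
  4P = (6, 16)
  5P = (11, 15)
  6P = (11, 2)
  7P = (6, 1)
  8P = (4, 10)
  ... (continuing to 11P)
  11P = O

ord(P) = 11


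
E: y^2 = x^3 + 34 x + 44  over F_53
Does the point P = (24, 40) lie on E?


Check whether y^2 = x^3 + 34 x + 44 (mod 53) for (x, y) = (24, 40).
LHS: y^2 = 40^2 mod 53 = 10
RHS: x^3 + 34 x + 44 = 24^3 + 34*24 + 44 mod 53 = 3
LHS != RHS

No, not on the curve


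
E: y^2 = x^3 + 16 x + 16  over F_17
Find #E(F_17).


For each x in F_17, count y with y^2 = x^3 + 16 x + 16 mod 17:
  x = 0: RHS = 16, y in [4, 13]  -> 2 point(s)
  x = 1: RHS = 16, y in [4, 13]  -> 2 point(s)
  x = 4: RHS = 8, y in [5, 12]  -> 2 point(s)
  x = 5: RHS = 0, y in [0]  -> 1 point(s)
  x = 12: RHS = 15, y in [7, 10]  -> 2 point(s)
  x = 14: RHS = 9, y in [3, 14]  -> 2 point(s)
  x = 16: RHS = 16, y in [4, 13]  -> 2 point(s)
Affine points: 13. Add the point at infinity: total = 14.

#E(F_17) = 14


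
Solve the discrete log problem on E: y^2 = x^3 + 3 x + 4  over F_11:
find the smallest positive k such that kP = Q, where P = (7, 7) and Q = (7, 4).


Enumerate multiples of P until we hit Q = (7, 4):
  1P = (7, 7)
  2P = (0, 2)
  3P = (9, 1)
  4P = (4, 6)
  5P = (5, 1)
  6P = (8, 1)
  7P = (10, 0)
  8P = (8, 10)
  9P = (5, 10)
  10P = (4, 5)
  11P = (9, 10)
  12P = (0, 9)
  13P = (7, 4)
Match found at i = 13.

k = 13


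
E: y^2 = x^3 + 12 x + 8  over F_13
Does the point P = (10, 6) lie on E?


Check whether y^2 = x^3 + 12 x + 8 (mod 13) for (x, y) = (10, 6).
LHS: y^2 = 6^2 mod 13 = 10
RHS: x^3 + 12 x + 8 = 10^3 + 12*10 + 8 mod 13 = 10
LHS = RHS

Yes, on the curve


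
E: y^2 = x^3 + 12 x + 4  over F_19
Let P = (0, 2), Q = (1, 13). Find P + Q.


P != Q, so use the chord formula.
s = (y2 - y1) / (x2 - x1) = (11) / (1) mod 19 = 11
x3 = s^2 - x1 - x2 mod 19 = 11^2 - 0 - 1 = 6
y3 = s (x1 - x3) - y1 mod 19 = 11 * (0 - 6) - 2 = 8

P + Q = (6, 8)


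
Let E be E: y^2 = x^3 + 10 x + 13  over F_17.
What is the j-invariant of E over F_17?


Delta = -16(4 a^3 + 27 b^2) mod 17 = 12
-1728 * (4 a)^3 = -1728 * (4*10)^3 mod 17 = 4
j = 4 * 12^(-1) mod 17 = 6

j = 6 (mod 17)


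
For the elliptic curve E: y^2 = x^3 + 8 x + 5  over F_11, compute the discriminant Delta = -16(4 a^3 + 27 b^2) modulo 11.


4 a^3 + 27 b^2 = 4*8^3 + 27*5^2 = 2048 + 675 = 2723
Delta = -16 * (2723) = -43568
Delta mod 11 = 3

Delta = 3 (mod 11)


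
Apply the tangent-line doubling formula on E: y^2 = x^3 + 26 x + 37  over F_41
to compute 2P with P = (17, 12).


Doubling: s = (3 x1^2 + a) / (2 y1)
s = (3*17^2 + 26) / (2*12) mod 41 = 15
x3 = s^2 - 2 x1 mod 41 = 15^2 - 2*17 = 27
y3 = s (x1 - x3) - y1 mod 41 = 15 * (17 - 27) - 12 = 2

2P = (27, 2)


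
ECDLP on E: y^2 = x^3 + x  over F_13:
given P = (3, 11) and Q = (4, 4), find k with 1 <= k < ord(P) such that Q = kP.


Enumerate multiples of P until we hit Q = (4, 4):
  1P = (3, 11)
  2P = (4, 9)
  3P = (10, 3)
  4P = (9, 7)
  5P = (0, 0)
  6P = (9, 6)
  7P = (10, 10)
  8P = (4, 4)
Match found at i = 8.

k = 8


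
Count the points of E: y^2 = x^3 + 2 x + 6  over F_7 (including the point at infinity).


For each x in F_7, count y with y^2 = x^3 + 2 x + 6 mod 7:
  x = 1: RHS = 2, y in [3, 4]  -> 2 point(s)
  x = 2: RHS = 4, y in [2, 5]  -> 2 point(s)
  x = 3: RHS = 4, y in [2, 5]  -> 2 point(s)
  x = 4: RHS = 1, y in [1, 6]  -> 2 point(s)
  x = 5: RHS = 1, y in [1, 6]  -> 2 point(s)
Affine points: 10. Add the point at infinity: total = 11.

#E(F_7) = 11


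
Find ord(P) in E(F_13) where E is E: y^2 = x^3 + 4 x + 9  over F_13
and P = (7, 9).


Compute successive multiples of P until we hit O:
  1P = (7, 9)
  2P = (0, 10)
  3P = (10, 10)
  4P = (12, 11)
  5P = (3, 3)
  6P = (2, 5)
  7P = (1, 1)
  8P = (1, 12)
  ... (continuing to 15P)
  15P = O

ord(P) = 15


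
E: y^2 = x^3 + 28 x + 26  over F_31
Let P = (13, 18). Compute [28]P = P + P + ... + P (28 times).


k = 28 = 11100_2 (binary, LSB first: 00111)
Double-and-add from P = (13, 18):
  bit 0 = 0: acc unchanged = O
  bit 1 = 0: acc unchanged = O
  bit 2 = 1: acc = O + (8, 7) = (8, 7)
  bit 3 = 1: acc = (8, 7) + (19, 15) = (24, 18)
  bit 4 = 1: acc = (24, 18) + (18, 21) = (28, 15)

28P = (28, 15)


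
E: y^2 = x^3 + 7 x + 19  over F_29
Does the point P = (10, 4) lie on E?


Check whether y^2 = x^3 + 7 x + 19 (mod 29) for (x, y) = (10, 4).
LHS: y^2 = 4^2 mod 29 = 16
RHS: x^3 + 7 x + 19 = 10^3 + 7*10 + 19 mod 29 = 16
LHS = RHS

Yes, on the curve


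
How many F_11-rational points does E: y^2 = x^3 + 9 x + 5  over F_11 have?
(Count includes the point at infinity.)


For each x in F_11, count y with y^2 = x^3 + 9 x + 5 mod 11:
  x = 0: RHS = 5, y in [4, 7]  -> 2 point(s)
  x = 1: RHS = 4, y in [2, 9]  -> 2 point(s)
  x = 2: RHS = 9, y in [3, 8]  -> 2 point(s)
  x = 3: RHS = 4, y in [2, 9]  -> 2 point(s)
  x = 6: RHS = 0, y in [0]  -> 1 point(s)
  x = 7: RHS = 4, y in [2, 9]  -> 2 point(s)
  x = 9: RHS = 1, y in [1, 10]  -> 2 point(s)
Affine points: 13. Add the point at infinity: total = 14.

#E(F_11) = 14


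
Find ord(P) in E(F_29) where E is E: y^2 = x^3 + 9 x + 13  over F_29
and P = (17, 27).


Compute successive multiples of P until we hit O:
  1P = (17, 27)
  2P = (19, 5)
  3P = (27, 25)
  4P = (21, 26)
  5P = (11, 15)
  6P = (5, 26)
  7P = (6, 15)
  8P = (0, 10)
  ... (continuing to 36P)
  36P = O

ord(P) = 36


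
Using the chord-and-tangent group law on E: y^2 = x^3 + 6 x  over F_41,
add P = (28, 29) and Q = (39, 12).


P != Q, so use the chord formula.
s = (y2 - y1) / (x2 - x1) = (24) / (11) mod 41 = 32
x3 = s^2 - x1 - x2 mod 41 = 32^2 - 28 - 39 = 14
y3 = s (x1 - x3) - y1 mod 41 = 32 * (28 - 14) - 29 = 9

P + Q = (14, 9)


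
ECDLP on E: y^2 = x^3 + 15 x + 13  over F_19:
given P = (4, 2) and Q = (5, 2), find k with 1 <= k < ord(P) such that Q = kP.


Enumerate multiples of P until we hit Q = (5, 2):
  1P = (4, 2)
  2P = (18, 15)
  3P = (3, 3)
  4P = (13, 7)
  5P = (7, 9)
  6P = (5, 2)
Match found at i = 6.

k = 6


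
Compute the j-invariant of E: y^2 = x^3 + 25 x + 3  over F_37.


Delta = -16(4 a^3 + 27 b^2) mod 37 = 33
-1728 * (4 a)^3 = -1728 * (4*25)^3 mod 37 = 11
j = 11 * 33^(-1) mod 37 = 25

j = 25 (mod 37)


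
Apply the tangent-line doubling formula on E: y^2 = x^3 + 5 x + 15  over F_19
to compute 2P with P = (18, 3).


Doubling: s = (3 x1^2 + a) / (2 y1)
s = (3*18^2 + 5) / (2*3) mod 19 = 14
x3 = s^2 - 2 x1 mod 19 = 14^2 - 2*18 = 8
y3 = s (x1 - x3) - y1 mod 19 = 14 * (18 - 8) - 3 = 4

2P = (8, 4)


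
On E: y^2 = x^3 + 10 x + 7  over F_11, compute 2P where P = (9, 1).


k = 2 = 10_2 (binary, LSB first: 01)
Double-and-add from P = (9, 1):
  bit 0 = 0: acc unchanged = O
  bit 1 = 1: acc = O + (4, 10) = (4, 10)

2P = (4, 10)


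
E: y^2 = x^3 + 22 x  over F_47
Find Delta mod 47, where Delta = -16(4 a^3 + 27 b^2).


4 a^3 + 27 b^2 = 4*22^3 + 27*0^2 = 42592 + 0 = 42592
Delta = -16 * (42592) = -681472
Delta mod 47 = 28

Delta = 28 (mod 47)


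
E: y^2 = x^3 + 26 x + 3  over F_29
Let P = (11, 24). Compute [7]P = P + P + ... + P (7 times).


k = 7 = 111_2 (binary, LSB first: 111)
Double-and-add from P = (11, 24):
  bit 0 = 1: acc = O + (11, 24) = (11, 24)
  bit 1 = 1: acc = (11, 24) + (27, 1) = (7, 21)
  bit 2 = 1: acc = (7, 21) + (17, 15) = (10, 4)

7P = (10, 4)


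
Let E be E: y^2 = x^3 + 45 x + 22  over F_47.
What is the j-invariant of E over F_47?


Delta = -16(4 a^3 + 27 b^2) mod 47 = 10
-1728 * (4 a)^3 = -1728 * (4*45)^3 mod 47 = 8
j = 8 * 10^(-1) mod 47 = 29

j = 29 (mod 47)


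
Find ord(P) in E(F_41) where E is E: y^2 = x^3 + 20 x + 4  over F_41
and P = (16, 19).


Compute successive multiples of P until we hit O:
  1P = (16, 19)
  2P = (18, 28)
  3P = (17, 38)
  4P = (0, 39)
  5P = (24, 32)
  6P = (3, 38)
  7P = (4, 36)
  8P = (25, 4)
  ... (continuing to 39P)
  39P = O

ord(P) = 39


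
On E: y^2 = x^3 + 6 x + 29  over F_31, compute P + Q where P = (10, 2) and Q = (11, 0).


P != Q, so use the chord formula.
s = (y2 - y1) / (x2 - x1) = (29) / (1) mod 31 = 29
x3 = s^2 - x1 - x2 mod 31 = 29^2 - 10 - 11 = 14
y3 = s (x1 - x3) - y1 mod 31 = 29 * (10 - 14) - 2 = 6

P + Q = (14, 6)


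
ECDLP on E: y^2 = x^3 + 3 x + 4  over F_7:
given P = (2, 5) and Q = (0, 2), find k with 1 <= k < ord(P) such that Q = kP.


Enumerate multiples of P until we hit Q = (0, 2):
  1P = (2, 5)
  2P = (0, 5)
  3P = (5, 2)
  4P = (1, 1)
  5P = (6, 0)
  6P = (1, 6)
  7P = (5, 5)
  8P = (0, 2)
Match found at i = 8.

k = 8


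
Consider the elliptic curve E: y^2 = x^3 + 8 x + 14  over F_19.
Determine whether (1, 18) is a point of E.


Check whether y^2 = x^3 + 8 x + 14 (mod 19) for (x, y) = (1, 18).
LHS: y^2 = 18^2 mod 19 = 1
RHS: x^3 + 8 x + 14 = 1^3 + 8*1 + 14 mod 19 = 4
LHS != RHS

No, not on the curve


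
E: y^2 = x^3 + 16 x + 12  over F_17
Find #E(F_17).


For each x in F_17, count y with y^2 = x^3 + 16 x + 12 mod 17:
  x = 2: RHS = 1, y in [1, 16]  -> 2 point(s)
  x = 3: RHS = 2, y in [6, 11]  -> 2 point(s)
  x = 4: RHS = 4, y in [2, 15]  -> 2 point(s)
  x = 5: RHS = 13, y in [8, 9]  -> 2 point(s)
  x = 6: RHS = 1, y in [1, 16]  -> 2 point(s)
  x = 7: RHS = 8, y in [5, 12]  -> 2 point(s)
  x = 9: RHS = 1, y in [1, 16]  -> 2 point(s)
  x = 10: RHS = 16, y in [4, 13]  -> 2 point(s)
Affine points: 16. Add the point at infinity: total = 17.

#E(F_17) = 17


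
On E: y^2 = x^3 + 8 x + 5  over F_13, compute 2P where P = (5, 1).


Doubling: s = (3 x1^2 + a) / (2 y1)
s = (3*5^2 + 8) / (2*1) mod 13 = 9
x3 = s^2 - 2 x1 mod 13 = 9^2 - 2*5 = 6
y3 = s (x1 - x3) - y1 mod 13 = 9 * (5 - 6) - 1 = 3

2P = (6, 3)


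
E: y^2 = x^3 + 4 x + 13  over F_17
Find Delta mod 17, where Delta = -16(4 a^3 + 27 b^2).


4 a^3 + 27 b^2 = 4*4^3 + 27*13^2 = 256 + 4563 = 4819
Delta = -16 * (4819) = -77104
Delta mod 17 = 8

Delta = 8 (mod 17)


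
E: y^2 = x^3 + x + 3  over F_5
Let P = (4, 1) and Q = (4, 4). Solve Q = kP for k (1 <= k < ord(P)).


Enumerate multiples of P until we hit Q = (4, 4):
  1P = (4, 1)
  2P = (1, 0)
  3P = (4, 4)
Match found at i = 3.

k = 3


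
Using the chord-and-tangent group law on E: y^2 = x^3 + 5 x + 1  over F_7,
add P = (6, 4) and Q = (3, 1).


P != Q, so use the chord formula.
s = (y2 - y1) / (x2 - x1) = (4) / (4) mod 7 = 1
x3 = s^2 - x1 - x2 mod 7 = 1^2 - 6 - 3 = 6
y3 = s (x1 - x3) - y1 mod 7 = 1 * (6 - 6) - 4 = 3

P + Q = (6, 3)


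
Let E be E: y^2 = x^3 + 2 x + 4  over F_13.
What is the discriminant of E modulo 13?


4 a^3 + 27 b^2 = 4*2^3 + 27*4^2 = 32 + 432 = 464
Delta = -16 * (464) = -7424
Delta mod 13 = 12

Delta = 12 (mod 13)


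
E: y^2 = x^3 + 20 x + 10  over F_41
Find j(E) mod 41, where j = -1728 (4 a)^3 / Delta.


Delta = -16(4 a^3 + 27 b^2) mod 41 = 22
-1728 * (4 a)^3 = -1728 * (4*20)^3 mod 41 = 7
j = 7 * 22^(-1) mod 41 = 32

j = 32 (mod 41)


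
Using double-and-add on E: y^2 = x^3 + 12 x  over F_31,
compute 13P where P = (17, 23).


k = 13 = 1101_2 (binary, LSB first: 1011)
Double-and-add from P = (17, 23):
  bit 0 = 1: acc = O + (17, 23) = (17, 23)
  bit 1 = 0: acc unchanged = (17, 23)
  bit 2 = 1: acc = (17, 23) + (19, 9) = (13, 11)
  bit 3 = 1: acc = (13, 11) + (9, 0) = (3, 1)

13P = (3, 1)


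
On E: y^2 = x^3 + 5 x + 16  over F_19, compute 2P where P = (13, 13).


Doubling: s = (3 x1^2 + a) / (2 y1)
s = (3*13^2 + 5) / (2*13) mod 19 = 8
x3 = s^2 - 2 x1 mod 19 = 8^2 - 2*13 = 0
y3 = s (x1 - x3) - y1 mod 19 = 8 * (13 - 0) - 13 = 15

2P = (0, 15)


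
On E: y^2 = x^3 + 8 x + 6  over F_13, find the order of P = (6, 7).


Compute successive multiples of P until we hit O:
  1P = (6, 7)
  2P = (2, 2)
  3P = (9, 12)
  4P = (8, 7)
  5P = (12, 6)
  6P = (12, 7)
  7P = (8, 6)
  8P = (9, 1)
  ... (continuing to 11P)
  11P = O

ord(P) = 11


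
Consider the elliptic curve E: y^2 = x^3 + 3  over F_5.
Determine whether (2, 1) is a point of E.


Check whether y^2 = x^3 + 0 x + 3 (mod 5) for (x, y) = (2, 1).
LHS: y^2 = 1^2 mod 5 = 1
RHS: x^3 + 0 x + 3 = 2^3 + 0*2 + 3 mod 5 = 1
LHS = RHS

Yes, on the curve


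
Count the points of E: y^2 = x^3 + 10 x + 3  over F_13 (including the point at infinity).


For each x in F_13, count y with y^2 = x^3 + 10 x + 3 mod 13:
  x = 0: RHS = 3, y in [4, 9]  -> 2 point(s)
  x = 1: RHS = 1, y in [1, 12]  -> 2 point(s)
  x = 4: RHS = 3, y in [4, 9]  -> 2 point(s)
  x = 5: RHS = 9, y in [3, 10]  -> 2 point(s)
  x = 7: RHS = 0, y in [0]  -> 1 point(s)
  x = 8: RHS = 10, y in [6, 7]  -> 2 point(s)
  x = 9: RHS = 3, y in [4, 9]  -> 2 point(s)
  x = 11: RHS = 1, y in [1, 12]  -> 2 point(s)
Affine points: 15. Add the point at infinity: total = 16.

#E(F_13) = 16


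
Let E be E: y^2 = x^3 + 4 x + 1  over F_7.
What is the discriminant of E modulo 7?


4 a^3 + 27 b^2 = 4*4^3 + 27*1^2 = 256 + 27 = 283
Delta = -16 * (283) = -4528
Delta mod 7 = 1

Delta = 1 (mod 7)


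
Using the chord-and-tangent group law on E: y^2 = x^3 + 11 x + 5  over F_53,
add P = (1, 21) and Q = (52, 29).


P != Q, so use the chord formula.
s = (y2 - y1) / (x2 - x1) = (8) / (51) mod 53 = 49
x3 = s^2 - x1 - x2 mod 53 = 49^2 - 1 - 52 = 16
y3 = s (x1 - x3) - y1 mod 53 = 49 * (1 - 16) - 21 = 39

P + Q = (16, 39)


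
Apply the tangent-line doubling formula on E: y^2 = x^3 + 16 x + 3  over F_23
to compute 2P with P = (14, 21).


Doubling: s = (3 x1^2 + a) / (2 y1)
s = (3*14^2 + 16) / (2*21) mod 23 = 10
x3 = s^2 - 2 x1 mod 23 = 10^2 - 2*14 = 3
y3 = s (x1 - x3) - y1 mod 23 = 10 * (14 - 3) - 21 = 20

2P = (3, 20)


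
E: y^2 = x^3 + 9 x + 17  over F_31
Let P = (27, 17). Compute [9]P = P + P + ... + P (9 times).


k = 9 = 1001_2 (binary, LSB first: 1001)
Double-and-add from P = (27, 17):
  bit 0 = 1: acc = O + (27, 17) = (27, 17)
  bit 1 = 0: acc unchanged = (27, 17)
  bit 2 = 0: acc unchanged = (27, 17)
  bit 3 = 1: acc = (27, 17) + (7, 19) = (6, 15)

9P = (6, 15)


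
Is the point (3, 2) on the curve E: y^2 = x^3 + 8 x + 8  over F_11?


Check whether y^2 = x^3 + 8 x + 8 (mod 11) for (x, y) = (3, 2).
LHS: y^2 = 2^2 mod 11 = 4
RHS: x^3 + 8 x + 8 = 3^3 + 8*3 + 8 mod 11 = 4
LHS = RHS

Yes, on the curve


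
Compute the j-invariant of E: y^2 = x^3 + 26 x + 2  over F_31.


Delta = -16(4 a^3 + 27 b^2) mod 31 = 10
-1728 * (4 a)^3 = -1728 * (4*26)^3 mod 31 = 15
j = 15 * 10^(-1) mod 31 = 17

j = 17 (mod 31)


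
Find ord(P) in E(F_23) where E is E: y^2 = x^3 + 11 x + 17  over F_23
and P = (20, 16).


Compute successive multiples of P until we hit O:
  1P = (20, 16)
  2P = (19, 1)
  3P = (2, 1)
  4P = (10, 0)
  5P = (2, 22)
  6P = (19, 22)
  7P = (20, 7)
  8P = O

ord(P) = 8


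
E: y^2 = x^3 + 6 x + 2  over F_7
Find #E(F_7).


For each x in F_7, count y with y^2 = x^3 + 6 x + 2 mod 7:
  x = 0: RHS = 2, y in [3, 4]  -> 2 point(s)
  x = 1: RHS = 2, y in [3, 4]  -> 2 point(s)
  x = 2: RHS = 1, y in [1, 6]  -> 2 point(s)
  x = 6: RHS = 2, y in [3, 4]  -> 2 point(s)
Affine points: 8. Add the point at infinity: total = 9.

#E(F_7) = 9


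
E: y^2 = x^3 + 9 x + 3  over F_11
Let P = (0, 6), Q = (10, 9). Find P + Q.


P != Q, so use the chord formula.
s = (y2 - y1) / (x2 - x1) = (3) / (10) mod 11 = 8
x3 = s^2 - x1 - x2 mod 11 = 8^2 - 0 - 10 = 10
y3 = s (x1 - x3) - y1 mod 11 = 8 * (0 - 10) - 6 = 2

P + Q = (10, 2)


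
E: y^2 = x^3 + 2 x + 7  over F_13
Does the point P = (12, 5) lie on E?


Check whether y^2 = x^3 + 2 x + 7 (mod 13) for (x, y) = (12, 5).
LHS: y^2 = 5^2 mod 13 = 12
RHS: x^3 + 2 x + 7 = 12^3 + 2*12 + 7 mod 13 = 4
LHS != RHS

No, not on the curve


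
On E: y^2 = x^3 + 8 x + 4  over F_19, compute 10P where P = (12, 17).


k = 10 = 1010_2 (binary, LSB first: 0101)
Double-and-add from P = (12, 17):
  bit 0 = 0: acc unchanged = O
  bit 1 = 1: acc = O + (11, 6) = (11, 6)
  bit 2 = 0: acc unchanged = (11, 6)
  bit 3 = 1: acc = (11, 6) + (9, 11) = (10, 1)

10P = (10, 1)


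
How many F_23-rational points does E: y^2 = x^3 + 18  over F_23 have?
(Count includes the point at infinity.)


For each x in F_23, count y with y^2 = x^3 + 0 x + 18 mod 23:
  x = 0: RHS = 18, y in [8, 15]  -> 2 point(s)
  x = 2: RHS = 3, y in [7, 16]  -> 2 point(s)
  x = 4: RHS = 13, y in [6, 17]  -> 2 point(s)
  x = 6: RHS = 4, y in [2, 21]  -> 2 point(s)
  x = 7: RHS = 16, y in [4, 19]  -> 2 point(s)
  x = 8: RHS = 1, y in [1, 22]  -> 2 point(s)
  x = 10: RHS = 6, y in [11, 12]  -> 2 point(s)
  x = 14: RHS = 2, y in [5, 18]  -> 2 point(s)
  x = 15: RHS = 12, y in [9, 14]  -> 2 point(s)
  x = 17: RHS = 9, y in [3, 20]  -> 2 point(s)
  x = 18: RHS = 8, y in [10, 13]  -> 2 point(s)
  x = 19: RHS = 0, y in [0]  -> 1 point(s)
Affine points: 23. Add the point at infinity: total = 24.

#E(F_23) = 24


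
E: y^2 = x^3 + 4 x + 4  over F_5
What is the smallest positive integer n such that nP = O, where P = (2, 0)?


Compute successive multiples of P until we hit O:
  1P = (2, 0)
  2P = O

ord(P) = 2


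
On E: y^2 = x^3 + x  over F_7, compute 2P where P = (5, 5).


Doubling: s = (3 x1^2 + a) / (2 y1)
s = (3*5^2 + 1) / (2*5) mod 7 = 2
x3 = s^2 - 2 x1 mod 7 = 2^2 - 2*5 = 1
y3 = s (x1 - x3) - y1 mod 7 = 2 * (5 - 1) - 5 = 3

2P = (1, 3)


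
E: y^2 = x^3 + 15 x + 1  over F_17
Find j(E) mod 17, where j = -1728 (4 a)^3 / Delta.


Delta = -16(4 a^3 + 27 b^2) mod 17 = 12
-1728 * (4 a)^3 = -1728 * (4*15)^3 mod 17 = 5
j = 5 * 12^(-1) mod 17 = 16

j = 16 (mod 17)


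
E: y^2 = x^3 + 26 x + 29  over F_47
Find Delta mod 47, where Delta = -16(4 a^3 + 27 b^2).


4 a^3 + 27 b^2 = 4*26^3 + 27*29^2 = 70304 + 22707 = 93011
Delta = -16 * (93011) = -1488176
Delta mod 47 = 32

Delta = 32 (mod 47)


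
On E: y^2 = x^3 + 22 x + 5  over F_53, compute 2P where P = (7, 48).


Doubling: s = (3 x1^2 + a) / (2 y1)
s = (3*7^2 + 22) / (2*48) mod 53 = 52
x3 = s^2 - 2 x1 mod 53 = 52^2 - 2*7 = 40
y3 = s (x1 - x3) - y1 mod 53 = 52 * (7 - 40) - 48 = 38

2P = (40, 38)


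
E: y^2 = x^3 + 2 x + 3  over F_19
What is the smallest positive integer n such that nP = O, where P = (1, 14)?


Compute successive multiples of P until we hit O:
  1P = (1, 14)
  2P = (3, 6)
  3P = (12, 11)
  4P = (10, 4)
  5P = (9, 16)
  6P = (15, 11)
  7P = (14, 1)
  8P = (5, 9)
  ... (continuing to 20P)
  20P = O

ord(P) = 20


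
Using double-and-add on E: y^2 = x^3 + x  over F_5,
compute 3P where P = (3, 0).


k = 3 = 11_2 (binary, LSB first: 11)
Double-and-add from P = (3, 0):
  bit 0 = 1: acc = O + (3, 0) = (3, 0)
  bit 1 = 1: acc = (3, 0) + O = (3, 0)

3P = (3, 0)


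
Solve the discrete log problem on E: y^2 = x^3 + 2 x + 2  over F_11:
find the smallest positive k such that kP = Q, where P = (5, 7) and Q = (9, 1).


Enumerate multiples of P until we hit Q = (9, 1):
  1P = (5, 7)
  2P = (1, 4)
  3P = (9, 1)
Match found at i = 3.

k = 3


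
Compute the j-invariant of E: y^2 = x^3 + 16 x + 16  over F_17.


Delta = -16(4 a^3 + 27 b^2) mod 17 = 6
-1728 * (4 a)^3 = -1728 * (4*16)^3 mod 17 = 7
j = 7 * 6^(-1) mod 17 = 4

j = 4 (mod 17)


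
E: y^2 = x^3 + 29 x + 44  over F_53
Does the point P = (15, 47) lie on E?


Check whether y^2 = x^3 + 29 x + 44 (mod 53) for (x, y) = (15, 47).
LHS: y^2 = 47^2 mod 53 = 36
RHS: x^3 + 29 x + 44 = 15^3 + 29*15 + 44 mod 53 = 38
LHS != RHS

No, not on the curve


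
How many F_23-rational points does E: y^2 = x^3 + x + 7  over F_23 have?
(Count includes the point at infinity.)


For each x in F_23, count y with y^2 = x^3 + 1 x + 7 mod 23:
  x = 1: RHS = 9, y in [3, 20]  -> 2 point(s)
  x = 4: RHS = 6, y in [11, 12]  -> 2 point(s)
  x = 7: RHS = 12, y in [9, 14]  -> 2 point(s)
  x = 9: RHS = 9, y in [3, 20]  -> 2 point(s)
  x = 13: RHS = 9, y in [3, 20]  -> 2 point(s)
  x = 15: RHS = 16, y in [4, 19]  -> 2 point(s)
  x = 16: RHS = 2, y in [5, 18]  -> 2 point(s)
  x = 19: RHS = 8, y in [10, 13]  -> 2 point(s)
  x = 20: RHS = 0, y in [0]  -> 1 point(s)
Affine points: 17. Add the point at infinity: total = 18.

#E(F_23) = 18


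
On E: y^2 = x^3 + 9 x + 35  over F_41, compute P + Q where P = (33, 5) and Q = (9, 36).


P != Q, so use the chord formula.
s = (y2 - y1) / (x2 - x1) = (31) / (17) mod 41 = 38
x3 = s^2 - x1 - x2 mod 41 = 38^2 - 33 - 9 = 8
y3 = s (x1 - x3) - y1 mod 41 = 38 * (33 - 8) - 5 = 2

P + Q = (8, 2)


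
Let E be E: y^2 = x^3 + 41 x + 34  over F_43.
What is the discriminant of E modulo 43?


4 a^3 + 27 b^2 = 4*41^3 + 27*34^2 = 275684 + 31212 = 306896
Delta = -16 * (306896) = -4910336
Delta mod 43 = 6

Delta = 6 (mod 43)


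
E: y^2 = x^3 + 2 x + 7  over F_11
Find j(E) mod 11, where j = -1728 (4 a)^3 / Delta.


Delta = -16(4 a^3 + 27 b^2) mod 11 = 1
-1728 * (4 a)^3 = -1728 * (4*2)^3 mod 11 = 5
j = 5 * 1^(-1) mod 11 = 5

j = 5 (mod 11)


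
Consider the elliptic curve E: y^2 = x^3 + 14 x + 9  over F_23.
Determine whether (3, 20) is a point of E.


Check whether y^2 = x^3 + 14 x + 9 (mod 23) for (x, y) = (3, 20).
LHS: y^2 = 20^2 mod 23 = 9
RHS: x^3 + 14 x + 9 = 3^3 + 14*3 + 9 mod 23 = 9
LHS = RHS

Yes, on the curve


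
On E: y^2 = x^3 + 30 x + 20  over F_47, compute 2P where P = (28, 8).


Doubling: s = (3 x1^2 + a) / (2 y1)
s = (3*28^2 + 30) / (2*8) mod 47 = 2
x3 = s^2 - 2 x1 mod 47 = 2^2 - 2*28 = 42
y3 = s (x1 - x3) - y1 mod 47 = 2 * (28 - 42) - 8 = 11

2P = (42, 11)


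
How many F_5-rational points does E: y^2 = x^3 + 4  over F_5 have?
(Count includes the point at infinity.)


For each x in F_5, count y with y^2 = x^3 + 0 x + 4 mod 5:
  x = 0: RHS = 4, y in [2, 3]  -> 2 point(s)
  x = 1: RHS = 0, y in [0]  -> 1 point(s)
  x = 3: RHS = 1, y in [1, 4]  -> 2 point(s)
Affine points: 5. Add the point at infinity: total = 6.

#E(F_5) = 6


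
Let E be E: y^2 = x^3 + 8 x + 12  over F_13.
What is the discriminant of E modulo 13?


4 a^3 + 27 b^2 = 4*8^3 + 27*12^2 = 2048 + 3888 = 5936
Delta = -16 * (5936) = -94976
Delta mod 13 = 2

Delta = 2 (mod 13)


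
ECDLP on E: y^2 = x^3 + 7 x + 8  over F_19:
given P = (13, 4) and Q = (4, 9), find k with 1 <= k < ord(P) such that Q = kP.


Enumerate multiples of P until we hit Q = (4, 9):
  1P = (13, 4)
  2P = (4, 9)
Match found at i = 2.

k = 2


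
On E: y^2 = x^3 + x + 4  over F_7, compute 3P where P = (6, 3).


k = 3 = 11_2 (binary, LSB first: 11)
Double-and-add from P = (6, 3):
  bit 0 = 1: acc = O + (6, 3) = (6, 3)
  bit 1 = 1: acc = (6, 3) + (4, 3) = (4, 4)

3P = (4, 4)


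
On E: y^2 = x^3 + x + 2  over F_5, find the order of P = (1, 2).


Compute successive multiples of P until we hit O:
  1P = (1, 2)
  2P = (4, 0)
  3P = (1, 3)
  4P = O

ord(P) = 4


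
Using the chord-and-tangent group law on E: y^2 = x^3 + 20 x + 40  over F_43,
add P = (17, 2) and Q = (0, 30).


P != Q, so use the chord formula.
s = (y2 - y1) / (x2 - x1) = (28) / (26) mod 43 = 11
x3 = s^2 - x1 - x2 mod 43 = 11^2 - 17 - 0 = 18
y3 = s (x1 - x3) - y1 mod 43 = 11 * (17 - 18) - 2 = 30

P + Q = (18, 30)


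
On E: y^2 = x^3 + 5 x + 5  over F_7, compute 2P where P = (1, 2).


k = 2 = 10_2 (binary, LSB first: 01)
Double-and-add from P = (1, 2):
  bit 0 = 0: acc unchanged = O
  bit 1 = 1: acc = O + (2, 3) = (2, 3)

2P = (2, 3)


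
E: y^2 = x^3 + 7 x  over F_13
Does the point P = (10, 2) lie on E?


Check whether y^2 = x^3 + 7 x + 0 (mod 13) for (x, y) = (10, 2).
LHS: y^2 = 2^2 mod 13 = 4
RHS: x^3 + 7 x + 0 = 10^3 + 7*10 + 0 mod 13 = 4
LHS = RHS

Yes, on the curve


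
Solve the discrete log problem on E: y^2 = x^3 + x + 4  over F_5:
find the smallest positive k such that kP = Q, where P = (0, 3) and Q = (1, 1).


Enumerate multiples of P until we hit Q = (1, 1):
  1P = (0, 3)
  2P = (1, 1)
Match found at i = 2.

k = 2


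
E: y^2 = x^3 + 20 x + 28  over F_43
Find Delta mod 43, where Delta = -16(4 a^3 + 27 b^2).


4 a^3 + 27 b^2 = 4*20^3 + 27*28^2 = 32000 + 21168 = 53168
Delta = -16 * (53168) = -850688
Delta mod 43 = 24

Delta = 24 (mod 43)


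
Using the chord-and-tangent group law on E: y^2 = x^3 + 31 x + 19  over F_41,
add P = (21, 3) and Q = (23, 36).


P != Q, so use the chord formula.
s = (y2 - y1) / (x2 - x1) = (33) / (2) mod 41 = 37
x3 = s^2 - x1 - x2 mod 41 = 37^2 - 21 - 23 = 13
y3 = s (x1 - x3) - y1 mod 41 = 37 * (21 - 13) - 3 = 6

P + Q = (13, 6)


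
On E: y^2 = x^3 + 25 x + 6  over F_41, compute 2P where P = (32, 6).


Doubling: s = (3 x1^2 + a) / (2 y1)
s = (3*32^2 + 25) / (2*6) mod 41 = 36
x3 = s^2 - 2 x1 mod 41 = 36^2 - 2*32 = 2
y3 = s (x1 - x3) - y1 mod 41 = 36 * (32 - 2) - 6 = 8

2P = (2, 8)


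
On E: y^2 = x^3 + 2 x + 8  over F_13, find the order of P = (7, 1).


Compute successive multiples of P until we hit O:
  1P = (7, 1)
  2P = (8, 9)
  3P = (10, 1)
  4P = (9, 12)
  5P = (11, 3)
  6P = (5, 0)
  7P = (11, 10)
  8P = (9, 1)
  ... (continuing to 12P)
  12P = O

ord(P) = 12


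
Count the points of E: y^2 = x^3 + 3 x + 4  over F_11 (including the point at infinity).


For each x in F_11, count y with y^2 = x^3 + 3 x + 4 mod 11:
  x = 0: RHS = 4, y in [2, 9]  -> 2 point(s)
  x = 4: RHS = 3, y in [5, 6]  -> 2 point(s)
  x = 5: RHS = 1, y in [1, 10]  -> 2 point(s)
  x = 7: RHS = 5, y in [4, 7]  -> 2 point(s)
  x = 8: RHS = 1, y in [1, 10]  -> 2 point(s)
  x = 9: RHS = 1, y in [1, 10]  -> 2 point(s)
  x = 10: RHS = 0, y in [0]  -> 1 point(s)
Affine points: 13. Add the point at infinity: total = 14.

#E(F_11) = 14


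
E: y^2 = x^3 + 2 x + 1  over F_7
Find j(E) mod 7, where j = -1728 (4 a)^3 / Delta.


Delta = -16(4 a^3 + 27 b^2) mod 7 = 1
-1728 * (4 a)^3 = -1728 * (4*2)^3 mod 7 = 1
j = 1 * 1^(-1) mod 7 = 1

j = 1 (mod 7)


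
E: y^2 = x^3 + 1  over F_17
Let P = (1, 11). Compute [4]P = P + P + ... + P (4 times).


k = 4 = 100_2 (binary, LSB first: 001)
Double-and-add from P = (1, 11):
  bit 0 = 0: acc unchanged = O
  bit 1 = 0: acc unchanged = O
  bit 2 = 1: acc = O + (7, 2) = (7, 2)

4P = (7, 2)


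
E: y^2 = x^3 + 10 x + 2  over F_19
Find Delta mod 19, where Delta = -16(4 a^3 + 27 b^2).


4 a^3 + 27 b^2 = 4*10^3 + 27*2^2 = 4000 + 108 = 4108
Delta = -16 * (4108) = -65728
Delta mod 19 = 12

Delta = 12 (mod 19)


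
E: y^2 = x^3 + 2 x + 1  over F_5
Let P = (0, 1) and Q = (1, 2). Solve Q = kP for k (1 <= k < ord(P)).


Enumerate multiples of P until we hit Q = (1, 2):
  1P = (0, 1)
  2P = (1, 3)
  3P = (3, 3)
  4P = (3, 2)
  5P = (1, 2)
Match found at i = 5.

k = 5


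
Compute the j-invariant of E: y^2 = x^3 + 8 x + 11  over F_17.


Delta = -16(4 a^3 + 27 b^2) mod 17 = 11
-1728 * (4 a)^3 = -1728 * (4*8)^3 mod 17 = 3
j = 3 * 11^(-1) mod 17 = 8

j = 8 (mod 17)


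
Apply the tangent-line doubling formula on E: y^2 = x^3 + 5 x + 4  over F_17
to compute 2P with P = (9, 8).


Doubling: s = (3 x1^2 + a) / (2 y1)
s = (3*9^2 + 5) / (2*8) mod 17 = 7
x3 = s^2 - 2 x1 mod 17 = 7^2 - 2*9 = 14
y3 = s (x1 - x3) - y1 mod 17 = 7 * (9 - 14) - 8 = 8

2P = (14, 8)


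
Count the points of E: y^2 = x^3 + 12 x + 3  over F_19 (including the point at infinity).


For each x in F_19, count y with y^2 = x^3 + 12 x + 3 mod 19:
  x = 1: RHS = 16, y in [4, 15]  -> 2 point(s)
  x = 2: RHS = 16, y in [4, 15]  -> 2 point(s)
  x = 3: RHS = 9, y in [3, 16]  -> 2 point(s)
  x = 4: RHS = 1, y in [1, 18]  -> 2 point(s)
  x = 5: RHS = 17, y in [6, 13]  -> 2 point(s)
  x = 6: RHS = 6, y in [5, 14]  -> 2 point(s)
  x = 9: RHS = 4, y in [2, 17]  -> 2 point(s)
  x = 13: RHS = 0, y in [0]  -> 1 point(s)
  x = 15: RHS = 5, y in [9, 10]  -> 2 point(s)
  x = 16: RHS = 16, y in [4, 15]  -> 2 point(s)
  x = 17: RHS = 9, y in [3, 16]  -> 2 point(s)
  x = 18: RHS = 9, y in [3, 16]  -> 2 point(s)
Affine points: 23. Add the point at infinity: total = 24.

#E(F_19) = 24


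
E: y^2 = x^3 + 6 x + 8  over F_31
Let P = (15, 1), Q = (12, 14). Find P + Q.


P != Q, so use the chord formula.
s = (y2 - y1) / (x2 - x1) = (13) / (28) mod 31 = 6
x3 = s^2 - x1 - x2 mod 31 = 6^2 - 15 - 12 = 9
y3 = s (x1 - x3) - y1 mod 31 = 6 * (15 - 9) - 1 = 4

P + Q = (9, 4)


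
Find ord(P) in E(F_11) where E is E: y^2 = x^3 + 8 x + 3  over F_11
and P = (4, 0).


Compute successive multiples of P until we hit O:
  1P = (4, 0)
  2P = O

ord(P) = 2


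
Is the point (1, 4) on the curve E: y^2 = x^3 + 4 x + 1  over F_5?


Check whether y^2 = x^3 + 4 x + 1 (mod 5) for (x, y) = (1, 4).
LHS: y^2 = 4^2 mod 5 = 1
RHS: x^3 + 4 x + 1 = 1^3 + 4*1 + 1 mod 5 = 1
LHS = RHS

Yes, on the curve


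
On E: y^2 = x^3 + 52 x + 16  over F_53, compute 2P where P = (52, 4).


Doubling: s = (3 x1^2 + a) / (2 y1)
s = (3*52^2 + 52) / (2*4) mod 53 = 40
x3 = s^2 - 2 x1 mod 53 = 40^2 - 2*52 = 12
y3 = s (x1 - x3) - y1 mod 53 = 40 * (52 - 12) - 4 = 6

2P = (12, 6)


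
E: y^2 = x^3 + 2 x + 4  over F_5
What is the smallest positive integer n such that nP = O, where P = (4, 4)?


Compute successive multiples of P until we hit O:
  1P = (4, 4)
  2P = (2, 1)
  3P = (0, 2)
  4P = (0, 3)
  5P = (2, 4)
  6P = (4, 1)
  7P = O

ord(P) = 7


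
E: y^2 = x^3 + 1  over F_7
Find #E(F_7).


For each x in F_7, count y with y^2 = x^3 + 0 x + 1 mod 7:
  x = 0: RHS = 1, y in [1, 6]  -> 2 point(s)
  x = 1: RHS = 2, y in [3, 4]  -> 2 point(s)
  x = 2: RHS = 2, y in [3, 4]  -> 2 point(s)
  x = 3: RHS = 0, y in [0]  -> 1 point(s)
  x = 4: RHS = 2, y in [3, 4]  -> 2 point(s)
  x = 5: RHS = 0, y in [0]  -> 1 point(s)
  x = 6: RHS = 0, y in [0]  -> 1 point(s)
Affine points: 11. Add the point at infinity: total = 12.

#E(F_7) = 12


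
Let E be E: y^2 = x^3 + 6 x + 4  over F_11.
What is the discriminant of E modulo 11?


4 a^3 + 27 b^2 = 4*6^3 + 27*4^2 = 864 + 432 = 1296
Delta = -16 * (1296) = -20736
Delta mod 11 = 10

Delta = 10 (mod 11)


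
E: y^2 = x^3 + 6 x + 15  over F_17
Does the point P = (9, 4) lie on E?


Check whether y^2 = x^3 + 6 x + 15 (mod 17) for (x, y) = (9, 4).
LHS: y^2 = 4^2 mod 17 = 16
RHS: x^3 + 6 x + 15 = 9^3 + 6*9 + 15 mod 17 = 16
LHS = RHS

Yes, on the curve


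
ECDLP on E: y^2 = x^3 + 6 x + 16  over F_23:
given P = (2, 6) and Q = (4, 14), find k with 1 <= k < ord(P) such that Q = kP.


Enumerate multiples of P until we hit Q = (4, 14):
  1P = (2, 6)
  2P = (4, 14)
Match found at i = 2.

k = 2


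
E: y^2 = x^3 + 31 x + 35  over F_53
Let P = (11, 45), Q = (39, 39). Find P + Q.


P != Q, so use the chord formula.
s = (y2 - y1) / (x2 - x1) = (47) / (28) mod 53 = 49
x3 = s^2 - x1 - x2 mod 53 = 49^2 - 11 - 39 = 19
y3 = s (x1 - x3) - y1 mod 53 = 49 * (11 - 19) - 45 = 40

P + Q = (19, 40)


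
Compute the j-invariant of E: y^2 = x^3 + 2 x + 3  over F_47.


Delta = -16(4 a^3 + 27 b^2) mod 47 = 18
-1728 * (4 a)^3 = -1728 * (4*2)^3 mod 47 = 39
j = 39 * 18^(-1) mod 47 = 10

j = 10 (mod 47)


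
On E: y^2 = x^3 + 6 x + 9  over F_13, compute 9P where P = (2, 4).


k = 9 = 1001_2 (binary, LSB first: 1001)
Double-and-add from P = (2, 4):
  bit 0 = 1: acc = O + (2, 4) = (2, 4)
  bit 1 = 0: acc unchanged = (2, 4)
  bit 2 = 0: acc unchanged = (2, 4)
  bit 3 = 1: acc = (2, 4) + (7, 11) = (7, 2)

9P = (7, 2)


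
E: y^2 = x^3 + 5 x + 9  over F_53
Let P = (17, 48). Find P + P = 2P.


Doubling: s = (3 x1^2 + a) / (2 y1)
s = (3*17^2 + 5) / (2*48) mod 53 = 40
x3 = s^2 - 2 x1 mod 53 = 40^2 - 2*17 = 29
y3 = s (x1 - x3) - y1 mod 53 = 40 * (17 - 29) - 48 = 2

2P = (29, 2)


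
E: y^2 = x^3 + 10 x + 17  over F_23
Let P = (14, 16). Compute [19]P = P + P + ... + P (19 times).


k = 19 = 10011_2 (binary, LSB first: 11001)
Double-and-add from P = (14, 16):
  bit 0 = 1: acc = O + (14, 16) = (14, 16)
  bit 1 = 1: acc = (14, 16) + (18, 7) = (9, 13)
  bit 2 = 0: acc unchanged = (9, 13)
  bit 3 = 0: acc unchanged = (9, 13)
  bit 4 = 1: acc = (9, 13) + (21, 9) = (11, 3)

19P = (11, 3)


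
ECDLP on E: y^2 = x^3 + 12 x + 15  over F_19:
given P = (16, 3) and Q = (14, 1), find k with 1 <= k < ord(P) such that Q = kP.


Enumerate multiples of P until we hit Q = (14, 1):
  1P = (16, 3)
  2P = (15, 13)
  3P = (12, 14)
  4P = (14, 1)
Match found at i = 4.

k = 4


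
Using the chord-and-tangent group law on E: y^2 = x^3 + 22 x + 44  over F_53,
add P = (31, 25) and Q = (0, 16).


P != Q, so use the chord formula.
s = (y2 - y1) / (x2 - x1) = (44) / (22) mod 53 = 2
x3 = s^2 - x1 - x2 mod 53 = 2^2 - 31 - 0 = 26
y3 = s (x1 - x3) - y1 mod 53 = 2 * (31 - 26) - 25 = 38

P + Q = (26, 38)


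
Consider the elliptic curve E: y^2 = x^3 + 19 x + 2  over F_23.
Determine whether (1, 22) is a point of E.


Check whether y^2 = x^3 + 19 x + 2 (mod 23) for (x, y) = (1, 22).
LHS: y^2 = 22^2 mod 23 = 1
RHS: x^3 + 19 x + 2 = 1^3 + 19*1 + 2 mod 23 = 22
LHS != RHS

No, not on the curve


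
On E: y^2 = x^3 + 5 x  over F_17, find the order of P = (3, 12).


Compute successive multiples of P until we hit O:
  1P = (3, 12)
  2P = (9, 14)
  3P = (7, 15)
  4P = (15, 13)
  5P = (14, 14)
  6P = (2, 16)
  7P = (11, 3)
  8P = (4, 4)
  ... (continuing to 26P)
  26P = O

ord(P) = 26


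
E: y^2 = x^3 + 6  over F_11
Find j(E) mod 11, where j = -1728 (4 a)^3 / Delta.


Delta = -16(4 a^3 + 27 b^2) mod 11 = 2
-1728 * (4 a)^3 = -1728 * (4*0)^3 mod 11 = 0
j = 0 * 2^(-1) mod 11 = 0

j = 0 (mod 11)


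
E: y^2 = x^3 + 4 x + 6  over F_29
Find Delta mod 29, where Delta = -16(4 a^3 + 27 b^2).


4 a^3 + 27 b^2 = 4*4^3 + 27*6^2 = 256 + 972 = 1228
Delta = -16 * (1228) = -19648
Delta mod 29 = 14

Delta = 14 (mod 29)


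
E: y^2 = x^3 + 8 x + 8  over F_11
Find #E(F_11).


For each x in F_11, count y with y^2 = x^3 + 8 x + 8 mod 11:
  x = 3: RHS = 4, y in [2, 9]  -> 2 point(s)
  x = 4: RHS = 5, y in [4, 7]  -> 2 point(s)
  x = 7: RHS = 0, y in [0]  -> 1 point(s)
  x = 8: RHS = 1, y in [1, 10]  -> 2 point(s)
Affine points: 7. Add the point at infinity: total = 8.

#E(F_11) = 8


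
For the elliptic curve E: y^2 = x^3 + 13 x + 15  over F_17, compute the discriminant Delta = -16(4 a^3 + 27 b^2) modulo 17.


4 a^3 + 27 b^2 = 4*13^3 + 27*15^2 = 8788 + 6075 = 14863
Delta = -16 * (14863) = -237808
Delta mod 17 = 5

Delta = 5 (mod 17)


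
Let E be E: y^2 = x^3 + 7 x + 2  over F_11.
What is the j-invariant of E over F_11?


Delta = -16(4 a^3 + 27 b^2) mod 11 = 3
-1728 * (4 a)^3 = -1728 * (4*7)^3 mod 11 = 4
j = 4 * 3^(-1) mod 11 = 5

j = 5 (mod 11)


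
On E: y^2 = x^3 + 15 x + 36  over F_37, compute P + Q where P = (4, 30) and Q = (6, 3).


P != Q, so use the chord formula.
s = (y2 - y1) / (x2 - x1) = (10) / (2) mod 37 = 5
x3 = s^2 - x1 - x2 mod 37 = 5^2 - 4 - 6 = 15
y3 = s (x1 - x3) - y1 mod 37 = 5 * (4 - 15) - 30 = 26

P + Q = (15, 26)


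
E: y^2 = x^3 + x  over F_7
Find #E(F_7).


For each x in F_7, count y with y^2 = x^3 + 1 x + 0 mod 7:
  x = 0: RHS = 0, y in [0]  -> 1 point(s)
  x = 1: RHS = 2, y in [3, 4]  -> 2 point(s)
  x = 3: RHS = 2, y in [3, 4]  -> 2 point(s)
  x = 5: RHS = 4, y in [2, 5]  -> 2 point(s)
Affine points: 7. Add the point at infinity: total = 8.

#E(F_7) = 8


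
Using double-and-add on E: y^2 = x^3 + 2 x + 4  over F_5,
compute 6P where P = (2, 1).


k = 6 = 110_2 (binary, LSB first: 011)
Double-and-add from P = (2, 1):
  bit 0 = 0: acc unchanged = O
  bit 1 = 1: acc = O + (0, 3) = (0, 3)
  bit 2 = 1: acc = (0, 3) + (4, 4) = (2, 4)

6P = (2, 4)
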